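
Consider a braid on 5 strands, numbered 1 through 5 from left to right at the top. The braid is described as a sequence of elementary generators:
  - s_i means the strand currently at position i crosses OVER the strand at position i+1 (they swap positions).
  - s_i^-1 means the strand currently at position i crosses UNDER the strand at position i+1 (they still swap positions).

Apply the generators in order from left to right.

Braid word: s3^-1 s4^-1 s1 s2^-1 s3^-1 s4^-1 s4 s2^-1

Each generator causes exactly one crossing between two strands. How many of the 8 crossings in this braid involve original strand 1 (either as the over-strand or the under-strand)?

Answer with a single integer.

Answer: 5

Derivation:
Gen 1: crossing 3x4. Involves strand 1? no. Count so far: 0
Gen 2: crossing 3x5. Involves strand 1? no. Count so far: 0
Gen 3: crossing 1x2. Involves strand 1? yes. Count so far: 1
Gen 4: crossing 1x4. Involves strand 1? yes. Count so far: 2
Gen 5: crossing 1x5. Involves strand 1? yes. Count so far: 3
Gen 6: crossing 1x3. Involves strand 1? yes. Count so far: 4
Gen 7: crossing 3x1. Involves strand 1? yes. Count so far: 5
Gen 8: crossing 4x5. Involves strand 1? no. Count so far: 5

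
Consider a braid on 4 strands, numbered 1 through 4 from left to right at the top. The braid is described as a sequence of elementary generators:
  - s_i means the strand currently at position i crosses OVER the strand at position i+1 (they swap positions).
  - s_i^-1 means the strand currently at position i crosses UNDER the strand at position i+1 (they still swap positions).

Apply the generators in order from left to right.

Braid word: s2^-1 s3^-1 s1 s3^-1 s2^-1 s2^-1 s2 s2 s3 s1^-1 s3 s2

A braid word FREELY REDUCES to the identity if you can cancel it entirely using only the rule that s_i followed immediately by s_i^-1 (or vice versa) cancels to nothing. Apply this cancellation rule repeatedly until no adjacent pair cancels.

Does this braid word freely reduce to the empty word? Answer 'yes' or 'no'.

Gen 1 (s2^-1): push. Stack: [s2^-1]
Gen 2 (s3^-1): push. Stack: [s2^-1 s3^-1]
Gen 3 (s1): push. Stack: [s2^-1 s3^-1 s1]
Gen 4 (s3^-1): push. Stack: [s2^-1 s3^-1 s1 s3^-1]
Gen 5 (s2^-1): push. Stack: [s2^-1 s3^-1 s1 s3^-1 s2^-1]
Gen 6 (s2^-1): push. Stack: [s2^-1 s3^-1 s1 s3^-1 s2^-1 s2^-1]
Gen 7 (s2): cancels prior s2^-1. Stack: [s2^-1 s3^-1 s1 s3^-1 s2^-1]
Gen 8 (s2): cancels prior s2^-1. Stack: [s2^-1 s3^-1 s1 s3^-1]
Gen 9 (s3): cancels prior s3^-1. Stack: [s2^-1 s3^-1 s1]
Gen 10 (s1^-1): cancels prior s1. Stack: [s2^-1 s3^-1]
Gen 11 (s3): cancels prior s3^-1. Stack: [s2^-1]
Gen 12 (s2): cancels prior s2^-1. Stack: []
Reduced word: (empty)

Answer: yes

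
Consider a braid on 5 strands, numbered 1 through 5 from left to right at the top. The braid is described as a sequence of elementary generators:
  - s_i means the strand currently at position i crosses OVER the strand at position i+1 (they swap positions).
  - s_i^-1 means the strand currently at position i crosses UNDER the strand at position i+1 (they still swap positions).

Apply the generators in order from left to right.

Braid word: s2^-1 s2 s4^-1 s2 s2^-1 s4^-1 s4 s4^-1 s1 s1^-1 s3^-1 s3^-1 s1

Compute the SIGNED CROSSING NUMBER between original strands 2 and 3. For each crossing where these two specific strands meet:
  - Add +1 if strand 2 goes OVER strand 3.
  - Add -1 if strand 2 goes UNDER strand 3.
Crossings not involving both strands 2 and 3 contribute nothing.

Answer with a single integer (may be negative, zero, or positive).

Gen 1: 2 under 3. Both 2&3? yes. Contrib: -1. Sum: -1
Gen 2: 3 over 2. Both 2&3? yes. Contrib: -1. Sum: -2
Gen 3: crossing 4x5. Both 2&3? no. Sum: -2
Gen 4: 2 over 3. Both 2&3? yes. Contrib: +1. Sum: -1
Gen 5: 3 under 2. Both 2&3? yes. Contrib: +1. Sum: 0
Gen 6: crossing 5x4. Both 2&3? no. Sum: 0
Gen 7: crossing 4x5. Both 2&3? no. Sum: 0
Gen 8: crossing 5x4. Both 2&3? no. Sum: 0
Gen 9: crossing 1x2. Both 2&3? no. Sum: 0
Gen 10: crossing 2x1. Both 2&3? no. Sum: 0
Gen 11: crossing 3x4. Both 2&3? no. Sum: 0
Gen 12: crossing 4x3. Both 2&3? no. Sum: 0
Gen 13: crossing 1x2. Both 2&3? no. Sum: 0

Answer: 0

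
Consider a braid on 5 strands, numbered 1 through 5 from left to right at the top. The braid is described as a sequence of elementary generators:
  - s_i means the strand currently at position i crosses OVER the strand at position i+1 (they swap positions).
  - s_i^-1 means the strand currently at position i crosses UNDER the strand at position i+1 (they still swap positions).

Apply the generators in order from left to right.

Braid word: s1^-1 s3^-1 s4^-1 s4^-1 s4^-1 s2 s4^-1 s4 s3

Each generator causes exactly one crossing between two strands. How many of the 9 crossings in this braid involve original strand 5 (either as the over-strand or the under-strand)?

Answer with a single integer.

Gen 1: crossing 1x2. Involves strand 5? no. Count so far: 0
Gen 2: crossing 3x4. Involves strand 5? no. Count so far: 0
Gen 3: crossing 3x5. Involves strand 5? yes. Count so far: 1
Gen 4: crossing 5x3. Involves strand 5? yes. Count so far: 2
Gen 5: crossing 3x5. Involves strand 5? yes. Count so far: 3
Gen 6: crossing 1x4. Involves strand 5? no. Count so far: 3
Gen 7: crossing 5x3. Involves strand 5? yes. Count so far: 4
Gen 8: crossing 3x5. Involves strand 5? yes. Count so far: 5
Gen 9: crossing 1x5. Involves strand 5? yes. Count so far: 6

Answer: 6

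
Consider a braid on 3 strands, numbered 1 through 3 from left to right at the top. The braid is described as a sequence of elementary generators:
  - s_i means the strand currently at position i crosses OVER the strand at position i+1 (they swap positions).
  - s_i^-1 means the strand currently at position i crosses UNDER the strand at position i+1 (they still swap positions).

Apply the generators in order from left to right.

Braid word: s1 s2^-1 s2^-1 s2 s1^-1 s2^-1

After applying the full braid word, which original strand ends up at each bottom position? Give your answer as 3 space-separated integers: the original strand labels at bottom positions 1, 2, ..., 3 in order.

Answer: 3 1 2

Derivation:
Gen 1 (s1): strand 1 crosses over strand 2. Perm now: [2 1 3]
Gen 2 (s2^-1): strand 1 crosses under strand 3. Perm now: [2 3 1]
Gen 3 (s2^-1): strand 3 crosses under strand 1. Perm now: [2 1 3]
Gen 4 (s2): strand 1 crosses over strand 3. Perm now: [2 3 1]
Gen 5 (s1^-1): strand 2 crosses under strand 3. Perm now: [3 2 1]
Gen 6 (s2^-1): strand 2 crosses under strand 1. Perm now: [3 1 2]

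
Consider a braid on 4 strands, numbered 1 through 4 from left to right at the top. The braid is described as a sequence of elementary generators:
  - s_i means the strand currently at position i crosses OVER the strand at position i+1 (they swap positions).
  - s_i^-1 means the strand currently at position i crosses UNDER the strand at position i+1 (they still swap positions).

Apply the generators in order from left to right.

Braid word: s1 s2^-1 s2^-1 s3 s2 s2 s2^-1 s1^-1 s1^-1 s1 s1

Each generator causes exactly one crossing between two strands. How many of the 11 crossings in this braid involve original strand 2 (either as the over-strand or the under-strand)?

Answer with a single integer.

Answer: 5

Derivation:
Gen 1: crossing 1x2. Involves strand 2? yes. Count so far: 1
Gen 2: crossing 1x3. Involves strand 2? no. Count so far: 1
Gen 3: crossing 3x1. Involves strand 2? no. Count so far: 1
Gen 4: crossing 3x4. Involves strand 2? no. Count so far: 1
Gen 5: crossing 1x4. Involves strand 2? no. Count so far: 1
Gen 6: crossing 4x1. Involves strand 2? no. Count so far: 1
Gen 7: crossing 1x4. Involves strand 2? no. Count so far: 1
Gen 8: crossing 2x4. Involves strand 2? yes. Count so far: 2
Gen 9: crossing 4x2. Involves strand 2? yes. Count so far: 3
Gen 10: crossing 2x4. Involves strand 2? yes. Count so far: 4
Gen 11: crossing 4x2. Involves strand 2? yes. Count so far: 5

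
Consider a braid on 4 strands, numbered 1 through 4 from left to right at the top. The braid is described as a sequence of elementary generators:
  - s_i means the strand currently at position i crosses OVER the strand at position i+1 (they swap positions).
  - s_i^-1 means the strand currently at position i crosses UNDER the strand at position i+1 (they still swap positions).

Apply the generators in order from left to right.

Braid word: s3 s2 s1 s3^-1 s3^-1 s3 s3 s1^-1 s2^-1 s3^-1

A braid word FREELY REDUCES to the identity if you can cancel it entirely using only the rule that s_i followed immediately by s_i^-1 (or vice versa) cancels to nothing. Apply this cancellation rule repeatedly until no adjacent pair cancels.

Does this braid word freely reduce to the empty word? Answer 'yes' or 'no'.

Answer: yes

Derivation:
Gen 1 (s3): push. Stack: [s3]
Gen 2 (s2): push. Stack: [s3 s2]
Gen 3 (s1): push. Stack: [s3 s2 s1]
Gen 4 (s3^-1): push. Stack: [s3 s2 s1 s3^-1]
Gen 5 (s3^-1): push. Stack: [s3 s2 s1 s3^-1 s3^-1]
Gen 6 (s3): cancels prior s3^-1. Stack: [s3 s2 s1 s3^-1]
Gen 7 (s3): cancels prior s3^-1. Stack: [s3 s2 s1]
Gen 8 (s1^-1): cancels prior s1. Stack: [s3 s2]
Gen 9 (s2^-1): cancels prior s2. Stack: [s3]
Gen 10 (s3^-1): cancels prior s3. Stack: []
Reduced word: (empty)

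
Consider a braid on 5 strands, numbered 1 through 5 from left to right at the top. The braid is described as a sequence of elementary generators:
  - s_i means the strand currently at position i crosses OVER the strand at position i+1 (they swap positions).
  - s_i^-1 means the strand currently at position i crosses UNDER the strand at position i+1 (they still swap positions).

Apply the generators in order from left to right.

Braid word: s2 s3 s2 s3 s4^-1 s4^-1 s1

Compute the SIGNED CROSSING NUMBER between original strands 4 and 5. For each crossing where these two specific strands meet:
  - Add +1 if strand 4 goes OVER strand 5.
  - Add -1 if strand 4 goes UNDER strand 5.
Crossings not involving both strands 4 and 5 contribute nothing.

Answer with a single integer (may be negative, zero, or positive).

Gen 1: crossing 2x3. Both 4&5? no. Sum: 0
Gen 2: crossing 2x4. Both 4&5? no. Sum: 0
Gen 3: crossing 3x4. Both 4&5? no. Sum: 0
Gen 4: crossing 3x2. Both 4&5? no. Sum: 0
Gen 5: crossing 3x5. Both 4&5? no. Sum: 0
Gen 6: crossing 5x3. Both 4&5? no. Sum: 0
Gen 7: crossing 1x4. Both 4&5? no. Sum: 0

Answer: 0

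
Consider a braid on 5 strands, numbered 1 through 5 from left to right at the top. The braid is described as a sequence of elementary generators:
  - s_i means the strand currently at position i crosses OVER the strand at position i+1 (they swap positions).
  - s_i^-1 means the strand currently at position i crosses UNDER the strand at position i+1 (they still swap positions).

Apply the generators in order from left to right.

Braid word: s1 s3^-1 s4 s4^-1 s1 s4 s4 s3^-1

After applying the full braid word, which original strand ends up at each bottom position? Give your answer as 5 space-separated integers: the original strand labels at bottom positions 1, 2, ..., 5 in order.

Gen 1 (s1): strand 1 crosses over strand 2. Perm now: [2 1 3 4 5]
Gen 2 (s3^-1): strand 3 crosses under strand 4. Perm now: [2 1 4 3 5]
Gen 3 (s4): strand 3 crosses over strand 5. Perm now: [2 1 4 5 3]
Gen 4 (s4^-1): strand 5 crosses under strand 3. Perm now: [2 1 4 3 5]
Gen 5 (s1): strand 2 crosses over strand 1. Perm now: [1 2 4 3 5]
Gen 6 (s4): strand 3 crosses over strand 5. Perm now: [1 2 4 5 3]
Gen 7 (s4): strand 5 crosses over strand 3. Perm now: [1 2 4 3 5]
Gen 8 (s3^-1): strand 4 crosses under strand 3. Perm now: [1 2 3 4 5]

Answer: 1 2 3 4 5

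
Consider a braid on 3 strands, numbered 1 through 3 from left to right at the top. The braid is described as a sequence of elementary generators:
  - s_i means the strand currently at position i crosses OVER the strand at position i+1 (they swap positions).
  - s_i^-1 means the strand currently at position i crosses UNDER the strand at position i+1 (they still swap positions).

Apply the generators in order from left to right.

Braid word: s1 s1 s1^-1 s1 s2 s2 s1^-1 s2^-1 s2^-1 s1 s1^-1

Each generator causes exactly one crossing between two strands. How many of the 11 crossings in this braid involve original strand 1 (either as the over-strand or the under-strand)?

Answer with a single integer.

Answer: 9

Derivation:
Gen 1: crossing 1x2. Involves strand 1? yes. Count so far: 1
Gen 2: crossing 2x1. Involves strand 1? yes. Count so far: 2
Gen 3: crossing 1x2. Involves strand 1? yes. Count so far: 3
Gen 4: crossing 2x1. Involves strand 1? yes. Count so far: 4
Gen 5: crossing 2x3. Involves strand 1? no. Count so far: 4
Gen 6: crossing 3x2. Involves strand 1? no. Count so far: 4
Gen 7: crossing 1x2. Involves strand 1? yes. Count so far: 5
Gen 8: crossing 1x3. Involves strand 1? yes. Count so far: 6
Gen 9: crossing 3x1. Involves strand 1? yes. Count so far: 7
Gen 10: crossing 2x1. Involves strand 1? yes. Count so far: 8
Gen 11: crossing 1x2. Involves strand 1? yes. Count so far: 9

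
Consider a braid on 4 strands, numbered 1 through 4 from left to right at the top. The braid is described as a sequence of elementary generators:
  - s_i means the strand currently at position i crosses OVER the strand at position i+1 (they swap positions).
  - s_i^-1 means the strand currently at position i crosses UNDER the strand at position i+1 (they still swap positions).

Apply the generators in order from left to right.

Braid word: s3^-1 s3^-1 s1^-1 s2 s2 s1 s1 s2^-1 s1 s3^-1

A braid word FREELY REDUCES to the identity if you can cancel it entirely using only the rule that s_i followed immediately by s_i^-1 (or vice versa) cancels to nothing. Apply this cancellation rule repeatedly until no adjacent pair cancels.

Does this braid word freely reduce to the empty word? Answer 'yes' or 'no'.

Answer: no

Derivation:
Gen 1 (s3^-1): push. Stack: [s3^-1]
Gen 2 (s3^-1): push. Stack: [s3^-1 s3^-1]
Gen 3 (s1^-1): push. Stack: [s3^-1 s3^-1 s1^-1]
Gen 4 (s2): push. Stack: [s3^-1 s3^-1 s1^-1 s2]
Gen 5 (s2): push. Stack: [s3^-1 s3^-1 s1^-1 s2 s2]
Gen 6 (s1): push. Stack: [s3^-1 s3^-1 s1^-1 s2 s2 s1]
Gen 7 (s1): push. Stack: [s3^-1 s3^-1 s1^-1 s2 s2 s1 s1]
Gen 8 (s2^-1): push. Stack: [s3^-1 s3^-1 s1^-1 s2 s2 s1 s1 s2^-1]
Gen 9 (s1): push. Stack: [s3^-1 s3^-1 s1^-1 s2 s2 s1 s1 s2^-1 s1]
Gen 10 (s3^-1): push. Stack: [s3^-1 s3^-1 s1^-1 s2 s2 s1 s1 s2^-1 s1 s3^-1]
Reduced word: s3^-1 s3^-1 s1^-1 s2 s2 s1 s1 s2^-1 s1 s3^-1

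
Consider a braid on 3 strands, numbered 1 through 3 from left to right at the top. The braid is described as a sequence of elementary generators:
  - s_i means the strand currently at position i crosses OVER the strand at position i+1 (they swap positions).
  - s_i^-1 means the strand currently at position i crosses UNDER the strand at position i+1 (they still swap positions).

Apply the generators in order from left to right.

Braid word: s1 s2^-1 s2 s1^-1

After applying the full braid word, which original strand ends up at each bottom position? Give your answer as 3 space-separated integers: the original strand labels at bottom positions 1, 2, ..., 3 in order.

Gen 1 (s1): strand 1 crosses over strand 2. Perm now: [2 1 3]
Gen 2 (s2^-1): strand 1 crosses under strand 3. Perm now: [2 3 1]
Gen 3 (s2): strand 3 crosses over strand 1. Perm now: [2 1 3]
Gen 4 (s1^-1): strand 2 crosses under strand 1. Perm now: [1 2 3]

Answer: 1 2 3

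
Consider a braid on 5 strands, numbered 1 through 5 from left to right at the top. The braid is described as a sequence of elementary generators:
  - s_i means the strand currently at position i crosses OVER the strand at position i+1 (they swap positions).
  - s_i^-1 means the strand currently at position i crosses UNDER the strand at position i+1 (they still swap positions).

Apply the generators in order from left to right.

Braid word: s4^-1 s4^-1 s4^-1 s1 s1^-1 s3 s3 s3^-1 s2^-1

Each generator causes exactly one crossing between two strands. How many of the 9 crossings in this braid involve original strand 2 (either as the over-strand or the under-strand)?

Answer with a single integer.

Gen 1: crossing 4x5. Involves strand 2? no. Count so far: 0
Gen 2: crossing 5x4. Involves strand 2? no. Count so far: 0
Gen 3: crossing 4x5. Involves strand 2? no. Count so far: 0
Gen 4: crossing 1x2. Involves strand 2? yes. Count so far: 1
Gen 5: crossing 2x1. Involves strand 2? yes. Count so far: 2
Gen 6: crossing 3x5. Involves strand 2? no. Count so far: 2
Gen 7: crossing 5x3. Involves strand 2? no. Count so far: 2
Gen 8: crossing 3x5. Involves strand 2? no. Count so far: 2
Gen 9: crossing 2x5. Involves strand 2? yes. Count so far: 3

Answer: 3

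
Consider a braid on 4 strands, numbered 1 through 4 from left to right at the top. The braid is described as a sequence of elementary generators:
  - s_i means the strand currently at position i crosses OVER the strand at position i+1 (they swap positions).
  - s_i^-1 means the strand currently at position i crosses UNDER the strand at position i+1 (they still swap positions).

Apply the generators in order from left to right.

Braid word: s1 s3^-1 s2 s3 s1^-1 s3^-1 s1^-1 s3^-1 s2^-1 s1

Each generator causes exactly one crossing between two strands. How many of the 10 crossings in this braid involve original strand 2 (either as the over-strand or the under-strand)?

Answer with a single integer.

Gen 1: crossing 1x2. Involves strand 2? yes. Count so far: 1
Gen 2: crossing 3x4. Involves strand 2? no. Count so far: 1
Gen 3: crossing 1x4. Involves strand 2? no. Count so far: 1
Gen 4: crossing 1x3. Involves strand 2? no. Count so far: 1
Gen 5: crossing 2x4. Involves strand 2? yes. Count so far: 2
Gen 6: crossing 3x1. Involves strand 2? no. Count so far: 2
Gen 7: crossing 4x2. Involves strand 2? yes. Count so far: 3
Gen 8: crossing 1x3. Involves strand 2? no. Count so far: 3
Gen 9: crossing 4x3. Involves strand 2? no. Count so far: 3
Gen 10: crossing 2x3. Involves strand 2? yes. Count so far: 4

Answer: 4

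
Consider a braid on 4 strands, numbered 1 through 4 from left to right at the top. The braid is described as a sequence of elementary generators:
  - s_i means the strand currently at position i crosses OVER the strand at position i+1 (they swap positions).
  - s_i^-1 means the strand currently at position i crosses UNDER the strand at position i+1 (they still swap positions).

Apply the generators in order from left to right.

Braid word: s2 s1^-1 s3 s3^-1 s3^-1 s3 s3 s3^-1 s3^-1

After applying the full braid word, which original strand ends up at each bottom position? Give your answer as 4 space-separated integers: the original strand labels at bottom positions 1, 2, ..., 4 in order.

Answer: 3 1 4 2

Derivation:
Gen 1 (s2): strand 2 crosses over strand 3. Perm now: [1 3 2 4]
Gen 2 (s1^-1): strand 1 crosses under strand 3. Perm now: [3 1 2 4]
Gen 3 (s3): strand 2 crosses over strand 4. Perm now: [3 1 4 2]
Gen 4 (s3^-1): strand 4 crosses under strand 2. Perm now: [3 1 2 4]
Gen 5 (s3^-1): strand 2 crosses under strand 4. Perm now: [3 1 4 2]
Gen 6 (s3): strand 4 crosses over strand 2. Perm now: [3 1 2 4]
Gen 7 (s3): strand 2 crosses over strand 4. Perm now: [3 1 4 2]
Gen 8 (s3^-1): strand 4 crosses under strand 2. Perm now: [3 1 2 4]
Gen 9 (s3^-1): strand 2 crosses under strand 4. Perm now: [3 1 4 2]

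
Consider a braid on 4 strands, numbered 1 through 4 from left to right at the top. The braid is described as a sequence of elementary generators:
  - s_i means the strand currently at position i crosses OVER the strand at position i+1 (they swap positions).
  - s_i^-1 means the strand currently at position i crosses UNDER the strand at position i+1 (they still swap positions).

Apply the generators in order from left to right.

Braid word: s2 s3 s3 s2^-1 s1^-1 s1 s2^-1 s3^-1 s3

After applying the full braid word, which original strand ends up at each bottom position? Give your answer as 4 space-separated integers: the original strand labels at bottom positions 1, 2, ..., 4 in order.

Answer: 1 3 2 4

Derivation:
Gen 1 (s2): strand 2 crosses over strand 3. Perm now: [1 3 2 4]
Gen 2 (s3): strand 2 crosses over strand 4. Perm now: [1 3 4 2]
Gen 3 (s3): strand 4 crosses over strand 2. Perm now: [1 3 2 4]
Gen 4 (s2^-1): strand 3 crosses under strand 2. Perm now: [1 2 3 4]
Gen 5 (s1^-1): strand 1 crosses under strand 2. Perm now: [2 1 3 4]
Gen 6 (s1): strand 2 crosses over strand 1. Perm now: [1 2 3 4]
Gen 7 (s2^-1): strand 2 crosses under strand 3. Perm now: [1 3 2 4]
Gen 8 (s3^-1): strand 2 crosses under strand 4. Perm now: [1 3 4 2]
Gen 9 (s3): strand 4 crosses over strand 2. Perm now: [1 3 2 4]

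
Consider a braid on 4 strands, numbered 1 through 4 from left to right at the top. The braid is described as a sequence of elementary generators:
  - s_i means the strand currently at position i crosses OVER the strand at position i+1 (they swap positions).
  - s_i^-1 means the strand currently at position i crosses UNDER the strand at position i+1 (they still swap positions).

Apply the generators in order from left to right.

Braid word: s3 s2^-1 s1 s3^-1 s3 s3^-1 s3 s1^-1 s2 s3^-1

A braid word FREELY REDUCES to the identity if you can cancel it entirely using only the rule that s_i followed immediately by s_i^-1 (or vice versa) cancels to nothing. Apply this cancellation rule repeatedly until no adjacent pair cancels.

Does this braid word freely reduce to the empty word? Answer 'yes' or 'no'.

Answer: yes

Derivation:
Gen 1 (s3): push. Stack: [s3]
Gen 2 (s2^-1): push. Stack: [s3 s2^-1]
Gen 3 (s1): push. Stack: [s3 s2^-1 s1]
Gen 4 (s3^-1): push. Stack: [s3 s2^-1 s1 s3^-1]
Gen 5 (s3): cancels prior s3^-1. Stack: [s3 s2^-1 s1]
Gen 6 (s3^-1): push. Stack: [s3 s2^-1 s1 s3^-1]
Gen 7 (s3): cancels prior s3^-1. Stack: [s3 s2^-1 s1]
Gen 8 (s1^-1): cancels prior s1. Stack: [s3 s2^-1]
Gen 9 (s2): cancels prior s2^-1. Stack: [s3]
Gen 10 (s3^-1): cancels prior s3. Stack: []
Reduced word: (empty)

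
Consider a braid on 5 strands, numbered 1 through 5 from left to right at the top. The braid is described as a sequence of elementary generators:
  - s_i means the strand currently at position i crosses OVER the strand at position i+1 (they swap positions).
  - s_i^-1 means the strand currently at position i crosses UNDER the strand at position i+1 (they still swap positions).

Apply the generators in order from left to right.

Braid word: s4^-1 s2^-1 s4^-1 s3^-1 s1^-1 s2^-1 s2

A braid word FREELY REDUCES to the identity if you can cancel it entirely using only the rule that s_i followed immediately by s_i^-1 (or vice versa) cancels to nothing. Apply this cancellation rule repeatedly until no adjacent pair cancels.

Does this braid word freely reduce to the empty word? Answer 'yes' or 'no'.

Gen 1 (s4^-1): push. Stack: [s4^-1]
Gen 2 (s2^-1): push. Stack: [s4^-1 s2^-1]
Gen 3 (s4^-1): push. Stack: [s4^-1 s2^-1 s4^-1]
Gen 4 (s3^-1): push. Stack: [s4^-1 s2^-1 s4^-1 s3^-1]
Gen 5 (s1^-1): push. Stack: [s4^-1 s2^-1 s4^-1 s3^-1 s1^-1]
Gen 6 (s2^-1): push. Stack: [s4^-1 s2^-1 s4^-1 s3^-1 s1^-1 s2^-1]
Gen 7 (s2): cancels prior s2^-1. Stack: [s4^-1 s2^-1 s4^-1 s3^-1 s1^-1]
Reduced word: s4^-1 s2^-1 s4^-1 s3^-1 s1^-1

Answer: no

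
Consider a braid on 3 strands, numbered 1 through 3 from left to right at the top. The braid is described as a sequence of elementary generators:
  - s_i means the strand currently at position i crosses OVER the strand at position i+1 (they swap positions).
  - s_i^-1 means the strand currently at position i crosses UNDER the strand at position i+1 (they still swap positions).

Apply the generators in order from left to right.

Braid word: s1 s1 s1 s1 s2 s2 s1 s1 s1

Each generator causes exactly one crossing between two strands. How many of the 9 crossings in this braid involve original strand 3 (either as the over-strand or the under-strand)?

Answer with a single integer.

Answer: 2

Derivation:
Gen 1: crossing 1x2. Involves strand 3? no. Count so far: 0
Gen 2: crossing 2x1. Involves strand 3? no. Count so far: 0
Gen 3: crossing 1x2. Involves strand 3? no. Count so far: 0
Gen 4: crossing 2x1. Involves strand 3? no. Count so far: 0
Gen 5: crossing 2x3. Involves strand 3? yes. Count so far: 1
Gen 6: crossing 3x2. Involves strand 3? yes. Count so far: 2
Gen 7: crossing 1x2. Involves strand 3? no. Count so far: 2
Gen 8: crossing 2x1. Involves strand 3? no. Count so far: 2
Gen 9: crossing 1x2. Involves strand 3? no. Count so far: 2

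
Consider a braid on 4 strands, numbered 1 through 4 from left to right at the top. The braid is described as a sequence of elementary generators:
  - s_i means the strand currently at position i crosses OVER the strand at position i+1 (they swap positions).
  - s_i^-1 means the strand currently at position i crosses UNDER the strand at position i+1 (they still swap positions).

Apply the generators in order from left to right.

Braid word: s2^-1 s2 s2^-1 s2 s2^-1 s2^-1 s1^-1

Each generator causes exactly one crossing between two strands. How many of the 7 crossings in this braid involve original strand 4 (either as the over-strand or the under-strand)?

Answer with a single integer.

Answer: 0

Derivation:
Gen 1: crossing 2x3. Involves strand 4? no. Count so far: 0
Gen 2: crossing 3x2. Involves strand 4? no. Count so far: 0
Gen 3: crossing 2x3. Involves strand 4? no. Count so far: 0
Gen 4: crossing 3x2. Involves strand 4? no. Count so far: 0
Gen 5: crossing 2x3. Involves strand 4? no. Count so far: 0
Gen 6: crossing 3x2. Involves strand 4? no. Count so far: 0
Gen 7: crossing 1x2. Involves strand 4? no. Count so far: 0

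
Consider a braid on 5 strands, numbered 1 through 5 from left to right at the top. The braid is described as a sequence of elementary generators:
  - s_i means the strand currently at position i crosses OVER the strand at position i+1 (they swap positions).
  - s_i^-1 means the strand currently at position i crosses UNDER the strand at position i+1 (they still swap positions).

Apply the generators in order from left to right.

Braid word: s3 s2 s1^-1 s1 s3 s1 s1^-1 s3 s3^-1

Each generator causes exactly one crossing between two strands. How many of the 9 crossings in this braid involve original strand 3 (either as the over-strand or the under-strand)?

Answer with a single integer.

Answer: 4

Derivation:
Gen 1: crossing 3x4. Involves strand 3? yes. Count so far: 1
Gen 2: crossing 2x4. Involves strand 3? no. Count so far: 1
Gen 3: crossing 1x4. Involves strand 3? no. Count so far: 1
Gen 4: crossing 4x1. Involves strand 3? no. Count so far: 1
Gen 5: crossing 2x3. Involves strand 3? yes. Count so far: 2
Gen 6: crossing 1x4. Involves strand 3? no. Count so far: 2
Gen 7: crossing 4x1. Involves strand 3? no. Count so far: 2
Gen 8: crossing 3x2. Involves strand 3? yes. Count so far: 3
Gen 9: crossing 2x3. Involves strand 3? yes. Count so far: 4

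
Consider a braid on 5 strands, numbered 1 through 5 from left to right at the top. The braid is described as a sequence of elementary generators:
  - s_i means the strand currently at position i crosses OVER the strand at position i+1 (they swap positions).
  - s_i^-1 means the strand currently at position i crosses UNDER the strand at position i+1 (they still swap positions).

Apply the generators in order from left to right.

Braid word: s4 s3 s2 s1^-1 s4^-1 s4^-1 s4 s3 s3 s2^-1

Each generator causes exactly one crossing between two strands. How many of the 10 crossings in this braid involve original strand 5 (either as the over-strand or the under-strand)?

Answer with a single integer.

Answer: 4

Derivation:
Gen 1: crossing 4x5. Involves strand 5? yes. Count so far: 1
Gen 2: crossing 3x5. Involves strand 5? yes. Count so far: 2
Gen 3: crossing 2x5. Involves strand 5? yes. Count so far: 3
Gen 4: crossing 1x5. Involves strand 5? yes. Count so far: 4
Gen 5: crossing 3x4. Involves strand 5? no. Count so far: 4
Gen 6: crossing 4x3. Involves strand 5? no. Count so far: 4
Gen 7: crossing 3x4. Involves strand 5? no. Count so far: 4
Gen 8: crossing 2x4. Involves strand 5? no. Count so far: 4
Gen 9: crossing 4x2. Involves strand 5? no. Count so far: 4
Gen 10: crossing 1x2. Involves strand 5? no. Count so far: 4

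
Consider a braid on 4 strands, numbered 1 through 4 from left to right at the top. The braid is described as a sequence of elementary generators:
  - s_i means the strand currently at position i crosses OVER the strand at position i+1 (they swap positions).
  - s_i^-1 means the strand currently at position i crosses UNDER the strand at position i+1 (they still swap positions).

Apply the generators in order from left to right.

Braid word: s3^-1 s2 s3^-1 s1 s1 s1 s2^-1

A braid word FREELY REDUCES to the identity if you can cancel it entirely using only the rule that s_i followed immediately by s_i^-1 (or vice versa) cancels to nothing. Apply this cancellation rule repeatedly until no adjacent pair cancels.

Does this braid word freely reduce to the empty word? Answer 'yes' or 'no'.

Answer: no

Derivation:
Gen 1 (s3^-1): push. Stack: [s3^-1]
Gen 2 (s2): push. Stack: [s3^-1 s2]
Gen 3 (s3^-1): push. Stack: [s3^-1 s2 s3^-1]
Gen 4 (s1): push. Stack: [s3^-1 s2 s3^-1 s1]
Gen 5 (s1): push. Stack: [s3^-1 s2 s3^-1 s1 s1]
Gen 6 (s1): push. Stack: [s3^-1 s2 s3^-1 s1 s1 s1]
Gen 7 (s2^-1): push. Stack: [s3^-1 s2 s3^-1 s1 s1 s1 s2^-1]
Reduced word: s3^-1 s2 s3^-1 s1 s1 s1 s2^-1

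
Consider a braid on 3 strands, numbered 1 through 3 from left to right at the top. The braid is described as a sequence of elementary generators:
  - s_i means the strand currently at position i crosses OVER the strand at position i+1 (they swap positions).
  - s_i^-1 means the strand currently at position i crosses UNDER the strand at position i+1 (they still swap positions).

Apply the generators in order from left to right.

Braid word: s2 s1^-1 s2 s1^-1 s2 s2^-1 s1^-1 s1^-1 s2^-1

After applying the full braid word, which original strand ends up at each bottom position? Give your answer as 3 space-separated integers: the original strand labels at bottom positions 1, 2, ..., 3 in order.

Gen 1 (s2): strand 2 crosses over strand 3. Perm now: [1 3 2]
Gen 2 (s1^-1): strand 1 crosses under strand 3. Perm now: [3 1 2]
Gen 3 (s2): strand 1 crosses over strand 2. Perm now: [3 2 1]
Gen 4 (s1^-1): strand 3 crosses under strand 2. Perm now: [2 3 1]
Gen 5 (s2): strand 3 crosses over strand 1. Perm now: [2 1 3]
Gen 6 (s2^-1): strand 1 crosses under strand 3. Perm now: [2 3 1]
Gen 7 (s1^-1): strand 2 crosses under strand 3. Perm now: [3 2 1]
Gen 8 (s1^-1): strand 3 crosses under strand 2. Perm now: [2 3 1]
Gen 9 (s2^-1): strand 3 crosses under strand 1. Perm now: [2 1 3]

Answer: 2 1 3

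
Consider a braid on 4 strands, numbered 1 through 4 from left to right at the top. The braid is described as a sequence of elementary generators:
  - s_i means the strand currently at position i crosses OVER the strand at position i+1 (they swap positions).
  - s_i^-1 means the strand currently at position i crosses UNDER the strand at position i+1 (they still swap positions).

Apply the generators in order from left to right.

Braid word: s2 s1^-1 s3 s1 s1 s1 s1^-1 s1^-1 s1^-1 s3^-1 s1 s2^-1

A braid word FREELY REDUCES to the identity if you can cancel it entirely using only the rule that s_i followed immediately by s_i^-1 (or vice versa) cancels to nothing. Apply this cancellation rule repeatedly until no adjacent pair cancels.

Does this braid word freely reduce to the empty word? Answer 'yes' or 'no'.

Gen 1 (s2): push. Stack: [s2]
Gen 2 (s1^-1): push. Stack: [s2 s1^-1]
Gen 3 (s3): push. Stack: [s2 s1^-1 s3]
Gen 4 (s1): push. Stack: [s2 s1^-1 s3 s1]
Gen 5 (s1): push. Stack: [s2 s1^-1 s3 s1 s1]
Gen 6 (s1): push. Stack: [s2 s1^-1 s3 s1 s1 s1]
Gen 7 (s1^-1): cancels prior s1. Stack: [s2 s1^-1 s3 s1 s1]
Gen 8 (s1^-1): cancels prior s1. Stack: [s2 s1^-1 s3 s1]
Gen 9 (s1^-1): cancels prior s1. Stack: [s2 s1^-1 s3]
Gen 10 (s3^-1): cancels prior s3. Stack: [s2 s1^-1]
Gen 11 (s1): cancels prior s1^-1. Stack: [s2]
Gen 12 (s2^-1): cancels prior s2. Stack: []
Reduced word: (empty)

Answer: yes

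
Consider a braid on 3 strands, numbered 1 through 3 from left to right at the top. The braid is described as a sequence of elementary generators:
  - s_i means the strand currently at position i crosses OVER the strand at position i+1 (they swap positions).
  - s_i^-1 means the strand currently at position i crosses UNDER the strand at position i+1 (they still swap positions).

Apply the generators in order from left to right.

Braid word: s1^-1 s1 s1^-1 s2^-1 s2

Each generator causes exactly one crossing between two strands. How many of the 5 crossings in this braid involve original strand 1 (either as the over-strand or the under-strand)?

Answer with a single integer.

Answer: 5

Derivation:
Gen 1: crossing 1x2. Involves strand 1? yes. Count so far: 1
Gen 2: crossing 2x1. Involves strand 1? yes. Count so far: 2
Gen 3: crossing 1x2. Involves strand 1? yes. Count so far: 3
Gen 4: crossing 1x3. Involves strand 1? yes. Count so far: 4
Gen 5: crossing 3x1. Involves strand 1? yes. Count so far: 5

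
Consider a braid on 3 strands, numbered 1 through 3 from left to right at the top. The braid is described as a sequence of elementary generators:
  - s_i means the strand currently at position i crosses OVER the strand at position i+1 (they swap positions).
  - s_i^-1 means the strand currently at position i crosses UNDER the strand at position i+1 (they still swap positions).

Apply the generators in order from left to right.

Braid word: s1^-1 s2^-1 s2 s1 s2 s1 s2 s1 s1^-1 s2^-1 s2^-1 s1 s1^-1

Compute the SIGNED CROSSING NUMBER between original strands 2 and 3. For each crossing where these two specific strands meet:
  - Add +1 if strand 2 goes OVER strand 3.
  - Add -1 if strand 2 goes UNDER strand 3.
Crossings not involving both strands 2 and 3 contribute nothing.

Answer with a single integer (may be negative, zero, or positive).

Gen 1: crossing 1x2. Both 2&3? no. Sum: 0
Gen 2: crossing 1x3. Both 2&3? no. Sum: 0
Gen 3: crossing 3x1. Both 2&3? no. Sum: 0
Gen 4: crossing 2x1. Both 2&3? no. Sum: 0
Gen 5: 2 over 3. Both 2&3? yes. Contrib: +1. Sum: 1
Gen 6: crossing 1x3. Both 2&3? no. Sum: 1
Gen 7: crossing 1x2. Both 2&3? no. Sum: 1
Gen 8: 3 over 2. Both 2&3? yes. Contrib: -1. Sum: 0
Gen 9: 2 under 3. Both 2&3? yes. Contrib: -1. Sum: -1
Gen 10: crossing 2x1. Both 2&3? no. Sum: -1
Gen 11: crossing 1x2. Both 2&3? no. Sum: -1
Gen 12: 3 over 2. Both 2&3? yes. Contrib: -1. Sum: -2
Gen 13: 2 under 3. Both 2&3? yes. Contrib: -1. Sum: -3

Answer: -3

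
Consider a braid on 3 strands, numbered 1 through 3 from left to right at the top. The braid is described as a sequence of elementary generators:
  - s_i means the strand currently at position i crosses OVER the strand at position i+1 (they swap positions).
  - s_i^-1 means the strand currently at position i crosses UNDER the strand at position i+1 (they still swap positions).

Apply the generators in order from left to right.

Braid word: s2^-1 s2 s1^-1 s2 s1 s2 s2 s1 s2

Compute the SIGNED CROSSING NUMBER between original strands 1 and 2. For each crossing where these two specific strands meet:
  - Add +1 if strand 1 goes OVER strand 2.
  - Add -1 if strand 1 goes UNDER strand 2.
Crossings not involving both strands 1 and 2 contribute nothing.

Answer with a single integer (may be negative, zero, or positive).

Answer: -1

Derivation:
Gen 1: crossing 2x3. Both 1&2? no. Sum: 0
Gen 2: crossing 3x2. Both 1&2? no. Sum: 0
Gen 3: 1 under 2. Both 1&2? yes. Contrib: -1. Sum: -1
Gen 4: crossing 1x3. Both 1&2? no. Sum: -1
Gen 5: crossing 2x3. Both 1&2? no. Sum: -1
Gen 6: 2 over 1. Both 1&2? yes. Contrib: -1. Sum: -2
Gen 7: 1 over 2. Both 1&2? yes. Contrib: +1. Sum: -1
Gen 8: crossing 3x2. Both 1&2? no. Sum: -1
Gen 9: crossing 3x1. Both 1&2? no. Sum: -1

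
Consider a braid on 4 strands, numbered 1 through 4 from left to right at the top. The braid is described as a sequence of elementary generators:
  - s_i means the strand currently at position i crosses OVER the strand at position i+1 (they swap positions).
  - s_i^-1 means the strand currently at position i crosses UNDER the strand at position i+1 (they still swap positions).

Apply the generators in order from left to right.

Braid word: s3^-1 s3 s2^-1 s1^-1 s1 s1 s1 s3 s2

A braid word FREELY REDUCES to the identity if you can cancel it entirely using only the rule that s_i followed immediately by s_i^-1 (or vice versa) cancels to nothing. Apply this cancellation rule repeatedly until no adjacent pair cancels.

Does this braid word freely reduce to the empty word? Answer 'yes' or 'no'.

Gen 1 (s3^-1): push. Stack: [s3^-1]
Gen 2 (s3): cancels prior s3^-1. Stack: []
Gen 3 (s2^-1): push. Stack: [s2^-1]
Gen 4 (s1^-1): push. Stack: [s2^-1 s1^-1]
Gen 5 (s1): cancels prior s1^-1. Stack: [s2^-1]
Gen 6 (s1): push. Stack: [s2^-1 s1]
Gen 7 (s1): push. Stack: [s2^-1 s1 s1]
Gen 8 (s3): push. Stack: [s2^-1 s1 s1 s3]
Gen 9 (s2): push. Stack: [s2^-1 s1 s1 s3 s2]
Reduced word: s2^-1 s1 s1 s3 s2

Answer: no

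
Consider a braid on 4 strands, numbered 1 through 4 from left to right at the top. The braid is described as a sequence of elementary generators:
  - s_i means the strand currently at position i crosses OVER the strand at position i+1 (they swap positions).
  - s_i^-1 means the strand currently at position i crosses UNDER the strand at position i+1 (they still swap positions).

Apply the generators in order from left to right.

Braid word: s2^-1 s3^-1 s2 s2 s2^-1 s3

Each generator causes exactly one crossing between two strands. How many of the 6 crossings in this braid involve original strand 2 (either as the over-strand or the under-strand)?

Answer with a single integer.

Gen 1: crossing 2x3. Involves strand 2? yes. Count so far: 1
Gen 2: crossing 2x4. Involves strand 2? yes. Count so far: 2
Gen 3: crossing 3x4. Involves strand 2? no. Count so far: 2
Gen 4: crossing 4x3. Involves strand 2? no. Count so far: 2
Gen 5: crossing 3x4. Involves strand 2? no. Count so far: 2
Gen 6: crossing 3x2. Involves strand 2? yes. Count so far: 3

Answer: 3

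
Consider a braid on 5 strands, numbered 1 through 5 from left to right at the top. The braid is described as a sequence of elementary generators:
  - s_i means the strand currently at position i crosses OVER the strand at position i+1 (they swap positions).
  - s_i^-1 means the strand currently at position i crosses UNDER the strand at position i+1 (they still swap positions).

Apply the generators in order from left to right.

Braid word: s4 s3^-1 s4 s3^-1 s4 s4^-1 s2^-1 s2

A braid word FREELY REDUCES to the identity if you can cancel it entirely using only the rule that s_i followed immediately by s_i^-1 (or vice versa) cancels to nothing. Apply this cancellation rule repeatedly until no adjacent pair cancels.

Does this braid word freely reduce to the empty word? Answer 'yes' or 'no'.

Gen 1 (s4): push. Stack: [s4]
Gen 2 (s3^-1): push. Stack: [s4 s3^-1]
Gen 3 (s4): push. Stack: [s4 s3^-1 s4]
Gen 4 (s3^-1): push. Stack: [s4 s3^-1 s4 s3^-1]
Gen 5 (s4): push. Stack: [s4 s3^-1 s4 s3^-1 s4]
Gen 6 (s4^-1): cancels prior s4. Stack: [s4 s3^-1 s4 s3^-1]
Gen 7 (s2^-1): push. Stack: [s4 s3^-1 s4 s3^-1 s2^-1]
Gen 8 (s2): cancels prior s2^-1. Stack: [s4 s3^-1 s4 s3^-1]
Reduced word: s4 s3^-1 s4 s3^-1

Answer: no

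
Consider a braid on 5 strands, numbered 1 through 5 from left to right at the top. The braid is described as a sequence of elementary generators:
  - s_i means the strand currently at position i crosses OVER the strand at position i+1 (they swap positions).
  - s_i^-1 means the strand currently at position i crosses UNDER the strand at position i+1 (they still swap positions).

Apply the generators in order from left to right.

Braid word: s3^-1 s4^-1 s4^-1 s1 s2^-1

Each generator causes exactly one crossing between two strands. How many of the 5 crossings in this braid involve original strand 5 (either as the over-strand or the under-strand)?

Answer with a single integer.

Answer: 2

Derivation:
Gen 1: crossing 3x4. Involves strand 5? no. Count so far: 0
Gen 2: crossing 3x5. Involves strand 5? yes. Count so far: 1
Gen 3: crossing 5x3. Involves strand 5? yes. Count so far: 2
Gen 4: crossing 1x2. Involves strand 5? no. Count so far: 2
Gen 5: crossing 1x4. Involves strand 5? no. Count so far: 2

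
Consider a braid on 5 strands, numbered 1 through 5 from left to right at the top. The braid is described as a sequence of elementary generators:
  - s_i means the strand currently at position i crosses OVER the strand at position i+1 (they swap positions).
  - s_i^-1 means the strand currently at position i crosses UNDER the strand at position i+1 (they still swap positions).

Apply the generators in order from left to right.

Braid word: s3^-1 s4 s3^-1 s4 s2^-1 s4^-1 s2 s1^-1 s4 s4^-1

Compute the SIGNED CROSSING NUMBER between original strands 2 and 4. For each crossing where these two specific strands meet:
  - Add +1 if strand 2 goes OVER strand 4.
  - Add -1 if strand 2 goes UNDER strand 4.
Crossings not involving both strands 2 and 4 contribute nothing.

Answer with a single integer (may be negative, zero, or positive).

Answer: 0

Derivation:
Gen 1: crossing 3x4. Both 2&4? no. Sum: 0
Gen 2: crossing 3x5. Both 2&4? no. Sum: 0
Gen 3: crossing 4x5. Both 2&4? no. Sum: 0
Gen 4: crossing 4x3. Both 2&4? no. Sum: 0
Gen 5: crossing 2x5. Both 2&4? no. Sum: 0
Gen 6: crossing 3x4. Both 2&4? no. Sum: 0
Gen 7: crossing 5x2. Both 2&4? no. Sum: 0
Gen 8: crossing 1x2. Both 2&4? no. Sum: 0
Gen 9: crossing 4x3. Both 2&4? no. Sum: 0
Gen 10: crossing 3x4. Both 2&4? no. Sum: 0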